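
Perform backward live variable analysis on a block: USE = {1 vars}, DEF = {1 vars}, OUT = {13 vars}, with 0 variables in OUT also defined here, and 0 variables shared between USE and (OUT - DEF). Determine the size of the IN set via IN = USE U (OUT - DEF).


OUT - DEF: 13 - 0 = 13
|IN| = |USE| + |OUT - DEF| - |USE ∩ (OUT - DEF)| = 1 + 13 - 0 = 14

14


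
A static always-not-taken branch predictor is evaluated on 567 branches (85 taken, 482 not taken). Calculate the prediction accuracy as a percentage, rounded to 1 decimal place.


Predictor: always-not-taken
Correct predictions = 482
Accuracy = 482 / 567 * 100 = 85.0%

85.0


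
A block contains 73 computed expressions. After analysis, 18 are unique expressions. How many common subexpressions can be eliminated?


CSE count = total expressions - unique expressions
= 73 - 18 = 55

55


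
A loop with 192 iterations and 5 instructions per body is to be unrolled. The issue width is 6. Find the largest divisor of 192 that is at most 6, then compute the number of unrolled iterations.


Largest divisor of 192 <= 6 is 6
New iterations = 192 / 6 = 32

32


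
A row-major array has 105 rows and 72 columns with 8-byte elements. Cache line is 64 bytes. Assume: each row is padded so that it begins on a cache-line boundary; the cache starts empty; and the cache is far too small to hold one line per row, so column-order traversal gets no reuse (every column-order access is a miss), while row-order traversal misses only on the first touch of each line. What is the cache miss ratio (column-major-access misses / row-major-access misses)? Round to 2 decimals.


Each row occupies 72 * 8 = 576 bytes and starts on a line boundary, so it spans ceil(576 / 64) = 9 cache lines.
Row-major traversal misses (one per line touched): 105 * ceil(72 * 8 / 64) = 945
Column-major traversal misses (no reuse, every access misses): 105 * 72 = 7560
Ratio = 7560 / 945 = 8.0

8.0


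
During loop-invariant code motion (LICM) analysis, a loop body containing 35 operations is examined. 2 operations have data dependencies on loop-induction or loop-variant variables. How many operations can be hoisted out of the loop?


Invariant candidates = total - loop-dependent
= 35 - 2 = 33

33


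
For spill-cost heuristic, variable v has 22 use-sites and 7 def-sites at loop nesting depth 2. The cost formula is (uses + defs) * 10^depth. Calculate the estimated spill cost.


uses + defs = 22 + 7 = 29
10^2 = 100
Spill cost = 29 * 100 = 2900

2900


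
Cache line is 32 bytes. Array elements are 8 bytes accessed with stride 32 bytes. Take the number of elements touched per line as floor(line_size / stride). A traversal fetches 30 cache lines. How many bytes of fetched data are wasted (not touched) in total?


Elements per line = floor(32 / 32) = 1
Bytes used per line = 1 * 8 = 8
Wasted per line = 32 - 8 = 24
Total wasted = 24 * 30 = 720

720


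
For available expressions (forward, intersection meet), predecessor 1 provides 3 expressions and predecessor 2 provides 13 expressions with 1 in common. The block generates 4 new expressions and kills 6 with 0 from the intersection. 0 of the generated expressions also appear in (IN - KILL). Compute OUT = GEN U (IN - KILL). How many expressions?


IN = intersection of predecessors = 1
IN - KILL = 1 - 0 = 1
|OUT| = |GEN| + |IN - KILL| - |GEN ∩ (IN - KILL)| = 4 + 1 - 0 = 5

5


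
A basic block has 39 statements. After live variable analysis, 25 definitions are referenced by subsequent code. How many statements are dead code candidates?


Dead code = total statements - live definitions
= 39 - 25 = 14

14


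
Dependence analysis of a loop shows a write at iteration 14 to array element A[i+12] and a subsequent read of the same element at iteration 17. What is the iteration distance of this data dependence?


Distance = read iteration - write iteration
= 17 - 14 = 3

3


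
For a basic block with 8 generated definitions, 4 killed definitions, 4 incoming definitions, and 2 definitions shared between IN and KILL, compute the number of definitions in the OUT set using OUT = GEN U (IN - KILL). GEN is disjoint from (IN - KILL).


IN - KILL: 4 - 2 = 2 surviving definitions
OUT = GEN + surviving = 8 + 2 = 10

10


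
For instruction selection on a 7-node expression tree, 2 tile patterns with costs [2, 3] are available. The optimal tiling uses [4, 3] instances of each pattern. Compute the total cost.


Total cost = sum(count_i * cost_i)
= 4*2 + 3*3
= 17

17


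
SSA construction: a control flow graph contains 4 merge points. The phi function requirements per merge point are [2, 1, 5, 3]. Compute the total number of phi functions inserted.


Total phi functions = sum of phi functions at each join node
= 2 + 1 + 5 + 3 = 11

11


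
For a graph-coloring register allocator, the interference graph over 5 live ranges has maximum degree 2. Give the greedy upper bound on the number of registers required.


Greedy coloring never needs more than (max_degree + 1) colors: when coloring a vertex, at most max_degree neighbors are already colored.
Upper bound = 2 + 1 = 3

3


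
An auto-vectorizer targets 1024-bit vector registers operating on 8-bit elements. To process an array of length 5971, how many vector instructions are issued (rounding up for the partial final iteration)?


Width = 1024 / 8 = 128 elements per vector op
Iterations = ceil(5971 / 128) = 47

47


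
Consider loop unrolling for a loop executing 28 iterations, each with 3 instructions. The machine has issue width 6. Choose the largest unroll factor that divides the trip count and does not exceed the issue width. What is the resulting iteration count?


Largest divisor of 28 <= 6 is 4
New iterations = 28 / 4 = 7

7


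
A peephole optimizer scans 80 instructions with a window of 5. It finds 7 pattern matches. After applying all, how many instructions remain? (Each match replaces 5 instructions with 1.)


Each match removes 4 instructions.
Total removed = 7 * 4 = 28
Remaining = 80 - 28 = 52

52


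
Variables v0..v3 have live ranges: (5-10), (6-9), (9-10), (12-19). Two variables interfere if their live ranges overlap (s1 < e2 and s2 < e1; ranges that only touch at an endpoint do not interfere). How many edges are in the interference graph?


Check all pairs for overlapping intervals.
Two intervals (s1,e1) and (s2,e2) overlap if s1 < e2 and s2 < e1.
v0 (5-10) vs v1..v3: overlaps v1, v2 -> 2
v1 (6-9) vs v2..v3: overlaps none -> 0
v2 (9-10) vs v3: overlaps none -> 0
Total overlapping pairs = 2 + 0 + 0 = 2

2


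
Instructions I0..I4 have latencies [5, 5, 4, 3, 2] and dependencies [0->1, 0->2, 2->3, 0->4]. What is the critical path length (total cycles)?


Compute longest path through dependency graph: dist(Ik) = max over predecessors of dist + latency(Ik).
dist(I0) = latency 5 = 5
dist(I1) = dist(I0) + 5 = 5 + 5 = 10
dist(I2) = dist(I0) + 4 = 5 + 4 = 9
dist(I3) = dist(I2) + 3 = 9 + 3 = 12
dist(I4) = dist(I0) + 2 = 5 + 2 = 7
Critical path = max dist = 12

12


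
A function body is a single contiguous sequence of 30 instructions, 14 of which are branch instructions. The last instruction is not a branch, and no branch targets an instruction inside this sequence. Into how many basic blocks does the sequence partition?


With no in-sequence branch targets, the leaders are the first instruction plus the instruction after each branch.
Number of basic blocks = branches + 1
= 14 + 1 = 15

15


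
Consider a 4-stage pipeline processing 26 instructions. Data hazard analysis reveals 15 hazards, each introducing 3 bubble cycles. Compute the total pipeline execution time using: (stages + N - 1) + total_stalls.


Base cycles = 4 + 26 - 1 = 29
Total stalls = 15 * 3 = 45
Total = 29 + 45 = 74

74


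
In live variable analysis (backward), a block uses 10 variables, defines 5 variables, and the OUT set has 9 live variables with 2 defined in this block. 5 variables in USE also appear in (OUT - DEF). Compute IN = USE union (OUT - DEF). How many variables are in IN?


OUT - DEF: 9 - 2 = 7
|IN| = |USE| + |OUT - DEF| - |USE ∩ (OUT - DEF)| = 10 + 7 - 5 = 12

12


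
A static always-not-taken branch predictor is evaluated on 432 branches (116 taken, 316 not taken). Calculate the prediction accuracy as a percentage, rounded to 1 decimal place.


Predictor: always-not-taken
Correct predictions = 316
Accuracy = 316 / 432 * 100 = 73.1%

73.1


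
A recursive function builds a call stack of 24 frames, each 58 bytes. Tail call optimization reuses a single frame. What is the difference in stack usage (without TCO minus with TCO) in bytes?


Without TCO: 24 * 58 = 1392 bytes
With TCO: reuse 1 frame = 58 bytes
Savings = 1392 - 58 = 1334

1334


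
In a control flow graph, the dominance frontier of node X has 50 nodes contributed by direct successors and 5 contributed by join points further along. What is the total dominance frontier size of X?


DF(X) = direct successor contributions + join point contributions
= 50 + 5 = 55

55


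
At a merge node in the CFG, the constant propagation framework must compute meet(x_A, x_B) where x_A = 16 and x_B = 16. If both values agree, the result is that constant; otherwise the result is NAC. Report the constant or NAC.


Meet operation: if both paths give the same constant, result is that constant; if they differ, result is NAC (not-a-constant).
Path A: 16, Path B: 16 -> equal
Result: constant -> 16

16


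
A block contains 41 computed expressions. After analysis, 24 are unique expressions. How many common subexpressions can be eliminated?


CSE count = total expressions - unique expressions
= 41 - 24 = 17

17


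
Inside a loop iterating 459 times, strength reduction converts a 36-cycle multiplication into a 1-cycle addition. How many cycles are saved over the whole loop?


Per-iteration saving = 36 - 1 = 35
Total saved = 459 * 35 = 16065

16065


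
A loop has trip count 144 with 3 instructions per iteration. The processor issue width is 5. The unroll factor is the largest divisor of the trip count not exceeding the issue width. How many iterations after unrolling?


Largest divisor of 144 <= 5 is 4
New iterations = 144 / 4 = 36

36


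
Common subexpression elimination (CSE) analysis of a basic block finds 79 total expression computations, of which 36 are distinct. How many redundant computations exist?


CSE count = total expressions - unique expressions
= 79 - 36 = 43

43


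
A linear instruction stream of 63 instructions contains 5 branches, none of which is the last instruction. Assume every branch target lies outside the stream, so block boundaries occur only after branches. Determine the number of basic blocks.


With no in-sequence branch targets, the leaders are the first instruction plus the instruction after each branch.
Number of basic blocks = branches + 1
= 5 + 1 = 6

6


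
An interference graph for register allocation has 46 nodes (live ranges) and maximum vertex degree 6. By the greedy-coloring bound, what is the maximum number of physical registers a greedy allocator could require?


Greedy coloring never needs more than (max_degree + 1) colors: when coloring a vertex, at most max_degree neighbors are already colored.
Upper bound = 6 + 1 = 7

7


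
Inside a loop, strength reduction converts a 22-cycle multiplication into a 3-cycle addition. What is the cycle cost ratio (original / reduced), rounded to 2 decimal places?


Ratio = mult_cost / add_cost = 22 / 3 = 7.33

7.33


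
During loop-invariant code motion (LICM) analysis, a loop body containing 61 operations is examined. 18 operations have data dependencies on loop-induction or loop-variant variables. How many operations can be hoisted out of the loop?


Invariant candidates = total - loop-dependent
= 61 - 18 = 43

43


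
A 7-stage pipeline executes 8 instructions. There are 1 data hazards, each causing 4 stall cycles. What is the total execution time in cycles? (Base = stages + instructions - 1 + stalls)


Base cycles = 7 + 8 - 1 = 14
Total stalls = 1 * 4 = 4
Total = 14 + 4 = 18

18


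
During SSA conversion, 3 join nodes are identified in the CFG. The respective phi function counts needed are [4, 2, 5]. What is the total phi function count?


Total phi functions = sum of phi functions at each join node
= 4 + 2 + 5 = 11

11


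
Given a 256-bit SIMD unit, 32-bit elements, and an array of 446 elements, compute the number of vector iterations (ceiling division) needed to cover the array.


Width = 256 / 32 = 8 elements per vector op
Iterations = ceil(446 / 8) = 56

56


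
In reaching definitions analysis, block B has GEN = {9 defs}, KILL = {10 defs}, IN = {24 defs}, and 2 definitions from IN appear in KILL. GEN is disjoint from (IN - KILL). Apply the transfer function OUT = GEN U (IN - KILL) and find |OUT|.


IN - KILL: 24 - 2 = 22 surviving definitions
OUT = GEN + surviving = 9 + 22 = 31

31


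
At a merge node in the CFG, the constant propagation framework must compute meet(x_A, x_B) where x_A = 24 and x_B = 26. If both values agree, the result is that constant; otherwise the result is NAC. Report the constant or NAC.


Meet operation: if both paths give the same constant, result is that constant; if they differ, result is NAC (not-a-constant).
Path A: 24, Path B: 26 -> differ
Result: not-a-constant -> NAC

NAC


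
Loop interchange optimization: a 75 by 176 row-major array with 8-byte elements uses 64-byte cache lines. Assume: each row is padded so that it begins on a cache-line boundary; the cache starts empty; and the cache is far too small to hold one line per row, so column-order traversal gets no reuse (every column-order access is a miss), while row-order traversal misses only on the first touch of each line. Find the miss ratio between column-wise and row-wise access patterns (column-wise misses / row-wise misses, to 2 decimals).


Each row occupies 176 * 8 = 1408 bytes and starts on a line boundary, so it spans ceil(1408 / 64) = 22 cache lines.
Row-major traversal misses (one per line touched): 75 * ceil(176 * 8 / 64) = 1650
Column-major traversal misses (no reuse, every access misses): 75 * 176 = 13200
Ratio = 13200 / 1650 = 8.0

8.0


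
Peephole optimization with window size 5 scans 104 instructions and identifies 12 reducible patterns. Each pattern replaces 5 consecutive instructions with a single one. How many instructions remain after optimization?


Each match removes 4 instructions.
Total removed = 12 * 4 = 48
Remaining = 104 - 48 = 56

56


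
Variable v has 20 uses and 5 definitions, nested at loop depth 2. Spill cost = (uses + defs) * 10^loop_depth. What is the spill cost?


uses + defs = 20 + 5 = 25
10^2 = 100
Spill cost = 25 * 100 = 2500

2500


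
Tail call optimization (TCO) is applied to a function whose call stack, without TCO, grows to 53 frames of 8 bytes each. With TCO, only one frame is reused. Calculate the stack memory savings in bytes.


Without TCO: 53 * 8 = 424 bytes
With TCO: reuse 1 frame = 8 bytes
Savings = 424 - 8 = 416

416


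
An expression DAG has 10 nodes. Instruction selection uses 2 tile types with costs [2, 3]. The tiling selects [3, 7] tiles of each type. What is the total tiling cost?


Total cost = sum(count_i * cost_i)
= 3*2 + 7*3
= 27

27


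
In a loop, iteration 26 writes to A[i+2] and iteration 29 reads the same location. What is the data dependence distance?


Distance = read iteration - write iteration
= 29 - 26 = 3

3


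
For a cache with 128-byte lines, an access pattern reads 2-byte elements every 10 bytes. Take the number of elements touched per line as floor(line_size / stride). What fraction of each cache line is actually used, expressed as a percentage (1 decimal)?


Elements per cache line = floor(128 / 10) = 12
Bytes used = 12 * 2 = 24
Utilization = 24 / 128 * 100 = 18.8%

18.8


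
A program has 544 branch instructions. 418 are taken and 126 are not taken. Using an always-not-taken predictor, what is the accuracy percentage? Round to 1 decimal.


Predictor: always-not-taken
Correct predictions = 126
Accuracy = 126 / 544 * 100 = 23.2%

23.2


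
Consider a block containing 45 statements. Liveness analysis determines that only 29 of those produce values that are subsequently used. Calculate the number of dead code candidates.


Dead code = total statements - live definitions
= 45 - 29 = 16

16


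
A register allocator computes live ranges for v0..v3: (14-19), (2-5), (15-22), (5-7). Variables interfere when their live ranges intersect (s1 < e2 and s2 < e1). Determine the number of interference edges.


Check all pairs for overlapping intervals.
Two intervals (s1,e1) and (s2,e2) overlap if s1 < e2 and s2 < e1.
v0 (14-19) vs v1..v3: overlaps v2 -> 1
v1 (2-5) vs v2..v3: overlaps none -> 0
v2 (15-22) vs v3: overlaps none -> 0
Total overlapping pairs = 1 + 0 + 0 = 1

1


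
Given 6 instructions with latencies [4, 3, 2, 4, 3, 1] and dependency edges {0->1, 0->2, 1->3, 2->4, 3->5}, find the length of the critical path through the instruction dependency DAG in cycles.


Compute longest path through dependency graph: dist(Ik) = max over predecessors of dist + latency(Ik).
dist(I0) = latency 4 = 4
dist(I1) = dist(I0) + 3 = 4 + 3 = 7
dist(I2) = dist(I0) + 2 = 4 + 2 = 6
dist(I3) = dist(I1) + 4 = 7 + 4 = 11
dist(I4) = dist(I2) + 3 = 6 + 3 = 9
dist(I5) = dist(I3) + 1 = 11 + 1 = 12
Critical path = max dist = 12

12


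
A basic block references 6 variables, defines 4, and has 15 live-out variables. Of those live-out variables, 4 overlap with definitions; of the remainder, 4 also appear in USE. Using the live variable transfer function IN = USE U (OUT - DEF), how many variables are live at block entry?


OUT - DEF: 15 - 4 = 11
|IN| = |USE| + |OUT - DEF| - |USE ∩ (OUT - DEF)| = 6 + 11 - 4 = 13

13


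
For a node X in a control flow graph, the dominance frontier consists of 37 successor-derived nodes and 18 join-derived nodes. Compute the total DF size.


DF(X) = direct successor contributions + join point contributions
= 37 + 18 = 55

55


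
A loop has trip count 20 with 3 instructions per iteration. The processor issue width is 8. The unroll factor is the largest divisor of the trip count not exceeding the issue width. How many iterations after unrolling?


Largest divisor of 20 <= 8 is 5
New iterations = 20 / 5 = 4

4


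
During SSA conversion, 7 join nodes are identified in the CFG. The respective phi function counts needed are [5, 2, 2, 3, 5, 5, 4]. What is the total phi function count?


Total phi functions = sum of phi functions at each join node
= 5 + 2 + 2 + 3 + 5 + 5 + 4 = 26

26


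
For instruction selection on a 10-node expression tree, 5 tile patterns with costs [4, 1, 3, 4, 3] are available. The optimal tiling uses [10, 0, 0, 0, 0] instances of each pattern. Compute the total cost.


Total cost = sum(count_i * cost_i)
= 10*4 + 0*1 + 0*3 + 0*4 + 0*3
= 40

40


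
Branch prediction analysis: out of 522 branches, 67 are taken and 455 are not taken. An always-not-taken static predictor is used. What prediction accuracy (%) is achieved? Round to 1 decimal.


Predictor: always-not-taken
Correct predictions = 455
Accuracy = 455 / 522 * 100 = 87.2%

87.2


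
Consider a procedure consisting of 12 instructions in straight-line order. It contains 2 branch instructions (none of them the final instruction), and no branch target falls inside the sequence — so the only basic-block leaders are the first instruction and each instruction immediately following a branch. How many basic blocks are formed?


With no in-sequence branch targets, the leaders are the first instruction plus the instruction after each branch.
Number of basic blocks = branches + 1
= 2 + 1 = 3

3


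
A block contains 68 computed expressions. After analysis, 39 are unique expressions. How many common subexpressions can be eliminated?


CSE count = total expressions - unique expressions
= 68 - 39 = 29

29


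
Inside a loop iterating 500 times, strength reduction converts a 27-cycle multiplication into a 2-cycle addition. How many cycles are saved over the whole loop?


Per-iteration saving = 27 - 2 = 25
Total saved = 500 * 25 = 12500

12500


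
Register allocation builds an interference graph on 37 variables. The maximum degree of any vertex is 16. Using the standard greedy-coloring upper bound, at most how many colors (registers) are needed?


Greedy coloring never needs more than (max_degree + 1) colors: when coloring a vertex, at most max_degree neighbors are already colored.
Upper bound = 16 + 1 = 17

17


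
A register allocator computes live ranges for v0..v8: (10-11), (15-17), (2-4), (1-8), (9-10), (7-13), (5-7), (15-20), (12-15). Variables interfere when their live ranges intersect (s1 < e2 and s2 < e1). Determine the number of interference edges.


Check all pairs for overlapping intervals.
Two intervals (s1,e1) and (s2,e2) overlap if s1 < e2 and s2 < e1.
v0 (10-11) vs v1..v8: overlaps v5 -> 1
v1 (15-17) vs v2..v8: overlaps v7 -> 1
v2 (2-4) vs v3..v8: overlaps v3 -> 1
v3 (1-8) vs v4..v8: overlaps v5, v6 -> 2
v4 (9-10) vs v5..v8: overlaps v5 -> 1
v5 (7-13) vs v6..v8: overlaps v8 -> 1
v6 (5-7) vs v7..v8: overlaps none -> 0
v7 (15-20) vs v8: overlaps none -> 0
Total overlapping pairs = 1 + 1 + 1 + 2 + 1 + 1 + 0 + 0 = 7

7


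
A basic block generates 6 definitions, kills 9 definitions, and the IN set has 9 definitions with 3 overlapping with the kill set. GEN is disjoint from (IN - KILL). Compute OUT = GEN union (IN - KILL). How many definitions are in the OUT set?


IN - KILL: 9 - 3 = 6 surviving definitions
OUT = GEN + surviving = 6 + 6 = 12

12


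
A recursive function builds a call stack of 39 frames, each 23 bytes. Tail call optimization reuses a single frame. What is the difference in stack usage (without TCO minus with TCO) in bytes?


Without TCO: 39 * 23 = 897 bytes
With TCO: reuse 1 frame = 23 bytes
Savings = 897 - 23 = 874

874


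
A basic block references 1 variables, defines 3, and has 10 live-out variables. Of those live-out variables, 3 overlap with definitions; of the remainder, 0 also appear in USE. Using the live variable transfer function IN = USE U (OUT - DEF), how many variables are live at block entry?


OUT - DEF: 10 - 3 = 7
|IN| = |USE| + |OUT - DEF| - |USE ∩ (OUT - DEF)| = 1 + 7 - 0 = 8

8


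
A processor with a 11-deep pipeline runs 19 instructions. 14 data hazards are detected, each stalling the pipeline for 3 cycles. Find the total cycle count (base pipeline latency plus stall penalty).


Base cycles = 11 + 19 - 1 = 29
Total stalls = 14 * 3 = 42
Total = 29 + 42 = 71

71


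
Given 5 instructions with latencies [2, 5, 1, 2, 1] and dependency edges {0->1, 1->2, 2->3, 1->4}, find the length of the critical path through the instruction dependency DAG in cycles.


Compute longest path through dependency graph: dist(Ik) = max over predecessors of dist + latency(Ik).
dist(I0) = latency 2 = 2
dist(I1) = dist(I0) + 5 = 2 + 5 = 7
dist(I2) = dist(I1) + 1 = 7 + 1 = 8
dist(I3) = dist(I2) + 2 = 8 + 2 = 10
dist(I4) = dist(I1) + 1 = 7 + 1 = 8
Critical path = max dist = 10

10


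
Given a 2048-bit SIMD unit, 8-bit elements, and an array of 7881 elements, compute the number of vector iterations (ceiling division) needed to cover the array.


Width = 2048 / 8 = 256 elements per vector op
Iterations = ceil(7881 / 256) = 31

31


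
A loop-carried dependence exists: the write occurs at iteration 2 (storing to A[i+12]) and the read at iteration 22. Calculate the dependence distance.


Distance = read iteration - write iteration
= 22 - 2 = 20

20


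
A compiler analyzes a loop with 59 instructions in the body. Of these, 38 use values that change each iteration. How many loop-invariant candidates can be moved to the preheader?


Invariant candidates = total - loop-dependent
= 59 - 38 = 21

21


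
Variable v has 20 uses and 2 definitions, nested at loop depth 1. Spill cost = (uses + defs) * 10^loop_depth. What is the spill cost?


uses + defs = 20 + 2 = 22
10^1 = 10
Spill cost = 22 * 10 = 220

220


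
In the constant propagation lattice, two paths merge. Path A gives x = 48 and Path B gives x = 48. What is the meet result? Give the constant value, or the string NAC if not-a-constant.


Meet operation: if both paths give the same constant, result is that constant; if they differ, result is NAC (not-a-constant).
Path A: 48, Path B: 48 -> equal
Result: constant -> 48

48


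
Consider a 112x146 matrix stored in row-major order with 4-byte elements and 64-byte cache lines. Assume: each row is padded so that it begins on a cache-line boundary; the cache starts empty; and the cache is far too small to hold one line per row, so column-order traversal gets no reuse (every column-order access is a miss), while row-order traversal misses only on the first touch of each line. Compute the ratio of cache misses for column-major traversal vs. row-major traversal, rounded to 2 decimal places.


Each row occupies 146 * 4 = 584 bytes and starts on a line boundary, so it spans ceil(584 / 64) = 10 cache lines.
Row-major traversal misses (one per line touched): 112 * ceil(146 * 4 / 64) = 1120
Column-major traversal misses (no reuse, every access misses): 112 * 146 = 16352
Ratio = 16352 / 1120 = 14.6

14.6


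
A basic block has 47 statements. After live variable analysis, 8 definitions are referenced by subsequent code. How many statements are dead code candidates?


Dead code = total statements - live definitions
= 47 - 8 = 39

39


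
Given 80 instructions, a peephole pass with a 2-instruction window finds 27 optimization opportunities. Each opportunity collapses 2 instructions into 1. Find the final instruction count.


Each match removes 1 instructions.
Total removed = 27 * 1 = 27
Remaining = 80 - 27 = 53

53


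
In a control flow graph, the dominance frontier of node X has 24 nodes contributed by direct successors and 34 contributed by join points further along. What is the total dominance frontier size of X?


DF(X) = direct successor contributions + join point contributions
= 24 + 34 = 58

58


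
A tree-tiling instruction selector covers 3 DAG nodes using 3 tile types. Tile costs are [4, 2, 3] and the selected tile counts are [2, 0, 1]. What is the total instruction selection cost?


Total cost = sum(count_i * cost_i)
= 2*4 + 0*2 + 1*3
= 11

11


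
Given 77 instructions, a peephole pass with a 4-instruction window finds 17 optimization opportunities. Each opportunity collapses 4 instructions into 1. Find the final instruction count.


Each match removes 3 instructions.
Total removed = 17 * 3 = 51
Remaining = 77 - 51 = 26

26


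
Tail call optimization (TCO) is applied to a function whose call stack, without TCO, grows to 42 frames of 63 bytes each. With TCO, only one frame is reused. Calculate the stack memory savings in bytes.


Without TCO: 42 * 63 = 2646 bytes
With TCO: reuse 1 frame = 63 bytes
Savings = 2646 - 63 = 2583

2583


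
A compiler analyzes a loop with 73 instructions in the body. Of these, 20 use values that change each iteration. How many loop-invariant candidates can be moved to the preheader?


Invariant candidates = total - loop-dependent
= 73 - 20 = 53

53


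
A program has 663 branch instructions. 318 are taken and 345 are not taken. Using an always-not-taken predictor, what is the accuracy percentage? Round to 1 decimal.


Predictor: always-not-taken
Correct predictions = 345
Accuracy = 345 / 663 * 100 = 52.0%

52.0


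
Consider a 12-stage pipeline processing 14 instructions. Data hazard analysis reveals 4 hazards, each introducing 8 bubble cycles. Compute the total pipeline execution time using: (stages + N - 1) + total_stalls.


Base cycles = 12 + 14 - 1 = 25
Total stalls = 4 * 8 = 32
Total = 25 + 32 = 57

57


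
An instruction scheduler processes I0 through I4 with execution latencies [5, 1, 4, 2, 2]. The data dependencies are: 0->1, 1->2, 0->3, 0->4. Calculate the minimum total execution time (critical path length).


Compute longest path through dependency graph: dist(Ik) = max over predecessors of dist + latency(Ik).
dist(I0) = latency 5 = 5
dist(I1) = dist(I0) + 1 = 5 + 1 = 6
dist(I2) = dist(I1) + 4 = 6 + 4 = 10
dist(I3) = dist(I0) + 2 = 5 + 2 = 7
dist(I4) = dist(I0) + 2 = 5 + 2 = 7
Critical path = max dist = 10

10


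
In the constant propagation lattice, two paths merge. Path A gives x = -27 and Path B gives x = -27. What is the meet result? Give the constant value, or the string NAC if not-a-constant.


Meet operation: if both paths give the same constant, result is that constant; if they differ, result is NAC (not-a-constant).
Path A: -27, Path B: -27 -> equal
Result: constant -> -27

-27


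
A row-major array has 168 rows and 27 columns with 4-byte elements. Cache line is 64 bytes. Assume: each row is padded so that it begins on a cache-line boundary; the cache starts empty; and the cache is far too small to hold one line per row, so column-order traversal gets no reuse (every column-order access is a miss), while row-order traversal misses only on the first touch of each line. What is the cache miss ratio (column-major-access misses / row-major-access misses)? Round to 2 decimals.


Each row occupies 27 * 4 = 108 bytes and starts on a line boundary, so it spans ceil(108 / 64) = 2 cache lines.
Row-major traversal misses (one per line touched): 168 * ceil(27 * 4 / 64) = 336
Column-major traversal misses (no reuse, every access misses): 168 * 27 = 4536
Ratio = 4536 / 336 = 13.5

13.5


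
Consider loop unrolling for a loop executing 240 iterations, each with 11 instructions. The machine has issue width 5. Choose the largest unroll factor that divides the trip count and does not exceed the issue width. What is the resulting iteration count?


Largest divisor of 240 <= 5 is 5
New iterations = 240 / 5 = 48

48


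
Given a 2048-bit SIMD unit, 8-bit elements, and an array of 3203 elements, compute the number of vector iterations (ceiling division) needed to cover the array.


Width = 2048 / 8 = 256 elements per vector op
Iterations = ceil(3203 / 256) = 13

13


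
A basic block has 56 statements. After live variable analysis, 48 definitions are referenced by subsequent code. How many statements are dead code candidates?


Dead code = total statements - live definitions
= 56 - 48 = 8

8


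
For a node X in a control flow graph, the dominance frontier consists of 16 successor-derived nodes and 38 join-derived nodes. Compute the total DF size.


DF(X) = direct successor contributions + join point contributions
= 16 + 38 = 54

54


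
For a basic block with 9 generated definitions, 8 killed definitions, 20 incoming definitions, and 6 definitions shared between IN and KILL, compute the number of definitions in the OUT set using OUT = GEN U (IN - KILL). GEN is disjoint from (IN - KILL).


IN - KILL: 20 - 6 = 14 surviving definitions
OUT = GEN + surviving = 9 + 14 = 23

23


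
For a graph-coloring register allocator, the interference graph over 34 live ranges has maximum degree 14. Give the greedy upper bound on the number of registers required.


Greedy coloring never needs more than (max_degree + 1) colors: when coloring a vertex, at most max_degree neighbors are already colored.
Upper bound = 14 + 1 = 15

15


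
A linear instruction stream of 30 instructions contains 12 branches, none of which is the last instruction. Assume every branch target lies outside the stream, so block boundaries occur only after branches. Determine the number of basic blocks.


With no in-sequence branch targets, the leaders are the first instruction plus the instruction after each branch.
Number of basic blocks = branches + 1
= 12 + 1 = 13

13


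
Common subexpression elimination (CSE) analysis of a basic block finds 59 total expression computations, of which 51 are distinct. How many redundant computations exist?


CSE count = total expressions - unique expressions
= 59 - 51 = 8

8


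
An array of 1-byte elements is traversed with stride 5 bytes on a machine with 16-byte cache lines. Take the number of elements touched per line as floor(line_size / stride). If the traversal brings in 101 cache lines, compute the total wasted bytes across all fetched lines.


Elements per line = floor(16 / 5) = 3
Bytes used per line = 3 * 1 = 3
Wasted per line = 16 - 3 = 13
Total wasted = 13 * 101 = 1313

1313


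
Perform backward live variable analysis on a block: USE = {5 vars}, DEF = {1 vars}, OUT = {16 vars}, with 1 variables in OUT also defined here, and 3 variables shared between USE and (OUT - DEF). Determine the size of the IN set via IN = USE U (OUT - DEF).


OUT - DEF: 16 - 1 = 15
|IN| = |USE| + |OUT - DEF| - |USE ∩ (OUT - DEF)| = 5 + 15 - 3 = 17

17


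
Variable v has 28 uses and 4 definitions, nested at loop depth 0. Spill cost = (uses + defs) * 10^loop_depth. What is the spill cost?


uses + defs = 28 + 4 = 32
10^0 = 1
Spill cost = 32 * 1 = 32

32


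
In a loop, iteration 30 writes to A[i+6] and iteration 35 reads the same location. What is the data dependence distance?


Distance = read iteration - write iteration
= 35 - 30 = 5

5


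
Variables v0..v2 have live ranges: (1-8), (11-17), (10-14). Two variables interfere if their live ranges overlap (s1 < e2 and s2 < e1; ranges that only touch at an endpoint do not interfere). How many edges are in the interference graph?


Check all pairs for overlapping intervals.
Two intervals (s1,e1) and (s2,e2) overlap if s1 < e2 and s2 < e1.
v0 (1-8) vs v1..v2: overlaps none -> 0
v1 (11-17) vs v2: overlaps v2 -> 1
Total overlapping pairs = 0 + 1 = 1

1


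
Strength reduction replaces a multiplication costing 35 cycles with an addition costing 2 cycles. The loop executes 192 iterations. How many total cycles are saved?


Per-iteration saving = 35 - 2 = 33
Total saved = 192 * 33 = 6336

6336


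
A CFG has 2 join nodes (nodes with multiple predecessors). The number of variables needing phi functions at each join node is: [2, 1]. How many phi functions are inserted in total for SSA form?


Total phi functions = sum of phi functions at each join node
= 2 + 1 = 3

3


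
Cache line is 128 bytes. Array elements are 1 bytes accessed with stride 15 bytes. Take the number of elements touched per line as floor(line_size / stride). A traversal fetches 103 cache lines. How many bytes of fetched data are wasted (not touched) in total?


Elements per line = floor(128 / 15) = 8
Bytes used per line = 8 * 1 = 8
Wasted per line = 128 - 8 = 120
Total wasted = 120 * 103 = 12360

12360


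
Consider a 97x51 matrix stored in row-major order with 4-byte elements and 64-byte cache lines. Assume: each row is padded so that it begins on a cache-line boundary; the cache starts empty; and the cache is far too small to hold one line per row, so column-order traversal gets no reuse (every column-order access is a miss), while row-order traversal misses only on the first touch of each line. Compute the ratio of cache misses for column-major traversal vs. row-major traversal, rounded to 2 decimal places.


Each row occupies 51 * 4 = 204 bytes and starts on a line boundary, so it spans ceil(204 / 64) = 4 cache lines.
Row-major traversal misses (one per line touched): 97 * ceil(51 * 4 / 64) = 388
Column-major traversal misses (no reuse, every access misses): 97 * 51 = 4947
Ratio = 4947 / 388 = 12.75

12.75


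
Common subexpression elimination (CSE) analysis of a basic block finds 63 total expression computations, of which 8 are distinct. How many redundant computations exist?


CSE count = total expressions - unique expressions
= 63 - 8 = 55

55


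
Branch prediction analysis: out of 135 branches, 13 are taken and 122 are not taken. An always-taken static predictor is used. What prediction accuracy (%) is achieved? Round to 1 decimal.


Predictor: always-taken
Correct predictions = 13
Accuracy = 13 / 135 * 100 = 9.6%

9.6


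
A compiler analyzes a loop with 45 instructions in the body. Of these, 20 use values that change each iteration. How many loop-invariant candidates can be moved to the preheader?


Invariant candidates = total - loop-dependent
= 45 - 20 = 25

25


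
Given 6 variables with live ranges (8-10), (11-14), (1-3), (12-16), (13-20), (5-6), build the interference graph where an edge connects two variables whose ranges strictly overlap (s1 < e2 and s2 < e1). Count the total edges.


Check all pairs for overlapping intervals.
Two intervals (s1,e1) and (s2,e2) overlap if s1 < e2 and s2 < e1.
v0 (8-10) vs v1..v5: overlaps none -> 0
v1 (11-14) vs v2..v5: overlaps v3, v4 -> 2
v2 (1-3) vs v3..v5: overlaps none -> 0
v3 (12-16) vs v4..v5: overlaps v4 -> 1
v4 (13-20) vs v5: overlaps none -> 0
Total overlapping pairs = 0 + 2 + 0 + 1 + 0 = 3

3


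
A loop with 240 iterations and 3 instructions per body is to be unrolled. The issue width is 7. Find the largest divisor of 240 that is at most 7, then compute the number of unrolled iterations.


Largest divisor of 240 <= 7 is 6
New iterations = 240 / 6 = 40

40


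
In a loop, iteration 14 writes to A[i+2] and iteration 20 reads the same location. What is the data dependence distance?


Distance = read iteration - write iteration
= 20 - 14 = 6

6


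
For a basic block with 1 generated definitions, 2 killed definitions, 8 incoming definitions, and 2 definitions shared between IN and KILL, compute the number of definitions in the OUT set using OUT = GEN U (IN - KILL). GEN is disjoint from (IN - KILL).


IN - KILL: 8 - 2 = 6 surviving definitions
OUT = GEN + surviving = 1 + 6 = 7

7


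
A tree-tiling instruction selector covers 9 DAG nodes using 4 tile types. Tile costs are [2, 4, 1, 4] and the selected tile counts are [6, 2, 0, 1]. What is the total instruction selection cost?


Total cost = sum(count_i * cost_i)
= 6*2 + 2*4 + 0*1 + 1*4
= 24

24


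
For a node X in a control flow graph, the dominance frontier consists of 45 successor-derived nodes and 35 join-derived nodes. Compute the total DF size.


DF(X) = direct successor contributions + join point contributions
= 45 + 35 = 80

80


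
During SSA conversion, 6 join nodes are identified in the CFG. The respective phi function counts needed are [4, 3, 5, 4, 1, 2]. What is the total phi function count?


Total phi functions = sum of phi functions at each join node
= 4 + 3 + 5 + 4 + 1 + 2 = 19

19


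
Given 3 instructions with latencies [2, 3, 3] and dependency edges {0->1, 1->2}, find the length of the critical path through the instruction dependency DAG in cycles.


Compute longest path through dependency graph: dist(Ik) = max over predecessors of dist + latency(Ik).
dist(I0) = latency 2 = 2
dist(I1) = dist(I0) + 3 = 2 + 3 = 5
dist(I2) = dist(I1) + 3 = 5 + 3 = 8
Critical path = max dist = 8

8


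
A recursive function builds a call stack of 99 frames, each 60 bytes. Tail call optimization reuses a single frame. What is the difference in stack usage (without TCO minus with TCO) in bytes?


Without TCO: 99 * 60 = 5940 bytes
With TCO: reuse 1 frame = 60 bytes
Savings = 5940 - 60 = 5880

5880


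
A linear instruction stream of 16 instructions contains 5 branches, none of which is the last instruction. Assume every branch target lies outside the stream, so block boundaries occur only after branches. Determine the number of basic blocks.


With no in-sequence branch targets, the leaders are the first instruction plus the instruction after each branch.
Number of basic blocks = branches + 1
= 5 + 1 = 6

6


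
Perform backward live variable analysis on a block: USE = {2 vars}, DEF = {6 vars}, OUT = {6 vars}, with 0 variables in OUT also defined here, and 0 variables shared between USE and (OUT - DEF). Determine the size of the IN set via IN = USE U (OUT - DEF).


OUT - DEF: 6 - 0 = 6
|IN| = |USE| + |OUT - DEF| - |USE ∩ (OUT - DEF)| = 2 + 6 - 0 = 8

8
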